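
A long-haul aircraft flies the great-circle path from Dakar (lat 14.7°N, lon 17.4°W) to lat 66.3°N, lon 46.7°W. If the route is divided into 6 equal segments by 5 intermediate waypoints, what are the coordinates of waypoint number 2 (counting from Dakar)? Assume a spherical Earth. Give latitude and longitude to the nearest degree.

≈ lat 32°N, lon 23°W

Convert each endpoint to a unit vector on the sphere (x = cos φ cos λ, y = cos φ sin λ, z = sin φ).
The central angle between the endpoints is δ = arccos(p₁·p₂) ≈ 0.963 rad (55.2°).
Interpolate at f = 2/6 with slerp weights a = sin((1−f)δ)/sin δ ≈ 0.729, b = sin(fδ)/sin δ ≈ 0.384.
p = a·p₁ + b·p₂ ≈ (0.779, -0.323, 0.537); φ = arcsin(p_z) ≈ 32.48°, λ = atan2(p_y, p_x) ≈ -22.54°.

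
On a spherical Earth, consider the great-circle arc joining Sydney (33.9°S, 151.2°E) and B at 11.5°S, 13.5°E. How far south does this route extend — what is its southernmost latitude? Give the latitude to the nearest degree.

≈ 51°S

The great circle lies in the plane with unit normal n̂ = (p₁ × p₂)/|p₁ × p₂|.
Here n̂_z ≈ -0.628; the vertex latitude is φ_max = arccos|n̂_z| ≈ 51.1°.
Check via Clairaut: cos φ_max = |cos φ₁| · sin C = cos(33.9°)·sin(130.8°) ≈ 0.628, again giving ≈ 51.1°.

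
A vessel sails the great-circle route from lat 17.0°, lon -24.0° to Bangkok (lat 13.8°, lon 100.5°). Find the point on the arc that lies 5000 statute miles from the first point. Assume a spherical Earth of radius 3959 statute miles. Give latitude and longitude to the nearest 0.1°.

Write both endpoints as unit vectors p₁, p₂ with components (cos φ cos λ, cos φ sin λ, sin φ).
The central angle between the endpoints is δ = arccos(p₁·p₂) ≈ 2.045 rad (117.1°). The total great-circle distance is δ·R ≈ 2.045 × 3959 ≈ 8095 mi, so the target fraction is f = 5000/8095 ≈ 0.618.
Interpolate at f ≈ 0.618 with slerp weights a = sin((1−f)δ)/sin δ ≈ 0.792, b = sin(fδ)/sin δ ≈ 1.071.
p = a·p₁ + b·p₂ ≈ (0.502, 0.715, 0.487); φ = arcsin(p_z) ≈ 29.14°, λ = atan2(p_y, p_x) ≈ 54.91°.

≈ lat 29.1°, lon 54.9°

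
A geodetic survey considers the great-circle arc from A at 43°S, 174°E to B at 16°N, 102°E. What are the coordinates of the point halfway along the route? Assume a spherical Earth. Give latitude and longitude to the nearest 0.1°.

≈ 16.5°S, 132.4°E

Convert each endpoint to a unit vector on the sphere (x = cos φ cos λ, y = cos φ sin λ, z = sin φ).
The central angle between the endpoints is δ = arccos(p₁·p₂) ≈ 1.542 rad (88.3°).
Interpolate at f = 1/2 with slerp weights a = sin((1−f)δ)/sin δ ≈ 0.697, b = sin(fδ)/sin δ ≈ 0.697.
p = a·p₁ + b·p₂ ≈ (-0.646, 0.709, -0.283); φ = arcsin(p_z) ≈ -16.45°, λ = atan2(p_y, p_x) ≈ 132.36°.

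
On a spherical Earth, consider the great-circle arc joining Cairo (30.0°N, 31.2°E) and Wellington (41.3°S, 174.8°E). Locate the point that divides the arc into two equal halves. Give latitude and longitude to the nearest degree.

Write both endpoints as unit vectors p₁, p₂ with components (cos φ cos λ, cos φ sin λ, sin φ).
The central angle between the endpoints is δ = arccos(p₁·p₂) ≈ 2.594 rad (148.6°).
Interpolate at f = 1/2 with slerp weights a = sin((1−f)δ)/sin δ ≈ 1.849, b = sin(fδ)/sin δ ≈ 1.849.
p = a·p₁ + b·p₂ ≈ (-0.014, 0.955, -0.296); φ = arcsin(p_z) ≈ -17.20°, λ = atan2(p_y, p_x) ≈ 90.82°.

≈ 17°S, 91°E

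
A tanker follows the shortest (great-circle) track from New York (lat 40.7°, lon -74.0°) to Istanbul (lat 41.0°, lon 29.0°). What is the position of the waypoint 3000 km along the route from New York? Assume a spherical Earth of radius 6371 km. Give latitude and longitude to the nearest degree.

≈ lat 53°, lon -38°

The haversine formula gives a central angle δ ≈ 1.267 rad (72.6°) between the endpoints. The total great-circle distance is δ·R ≈ 1.267 × 6371 ≈ 8072 km, so the target fraction is f = 3000/8072 ≈ 0.372.
Interpolate at f ≈ 0.372 with slerp weights a = sin((1−f)δ)/sin δ ≈ 0.749, b = sin(fδ)/sin δ ≈ 0.475.
p = a·p₁ + b·p₂ ≈ (0.470, -0.372, 0.800); φ = arcsin(p_z) ≈ 53.16°, λ = atan2(p_y, p_x) ≈ -38.33°.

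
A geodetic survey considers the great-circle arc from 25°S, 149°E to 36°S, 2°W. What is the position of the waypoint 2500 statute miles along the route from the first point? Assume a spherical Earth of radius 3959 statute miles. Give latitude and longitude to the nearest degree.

≈ 56°S, 123°E

Write both endpoints as unit vectors p₁, p₂ with components (cos φ cos λ, cos φ sin λ, sin φ).
The central angle between the endpoints is δ = arccos(p₁·p₂) ≈ 1.975 rad (113.1°). The total great-circle distance is δ·R ≈ 1.975 × 3959 ≈ 7817 mi, so the target fraction is f = 2500/7817 ≈ 0.320.
Interpolate at f ≈ 0.320 with slerp weights a = sin((1−f)δ)/sin δ ≈ 1.059, b = sin(fδ)/sin δ ≈ 0.642.
p = a·p₁ + b·p₂ ≈ (-0.304, 0.476, -0.825); φ = arcsin(p_z) ≈ -55.59°, λ = atan2(p_y, p_x) ≈ 122.54°.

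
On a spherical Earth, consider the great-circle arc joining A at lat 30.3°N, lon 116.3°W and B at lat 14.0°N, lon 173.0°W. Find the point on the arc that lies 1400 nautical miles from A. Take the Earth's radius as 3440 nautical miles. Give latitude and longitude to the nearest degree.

≈ lat 26°N, lon 142°W

Write both endpoints as unit vectors p₁, p₂ with components (cos φ cos λ, cos φ sin λ, sin φ).
The central angle between the endpoints is δ = arccos(p₁·p₂) ≈ 0.950 rad (54.4°). The total great-circle distance is δ·R ≈ 0.950 × 3440 ≈ 3267 nmi, so the target fraction is f = 1400/3267 ≈ 0.429.
Interpolate at f ≈ 0.429 with slerp weights a = sin((1−f)δ)/sin δ ≈ 0.635, b = sin(fδ)/sin δ ≈ 0.487.
p = a·p₁ + b·p₂ ≈ (-0.712, -0.549, 0.438); φ = arcsin(p_z) ≈ 25.99°, λ = atan2(p_y, p_x) ≈ -142.35°.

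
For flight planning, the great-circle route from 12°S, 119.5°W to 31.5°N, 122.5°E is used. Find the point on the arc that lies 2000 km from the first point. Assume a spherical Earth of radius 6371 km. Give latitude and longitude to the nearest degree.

Write both endpoints as unit vectors p₁, p₂ with components (cos φ cos λ, cos φ sin λ, sin φ).
The central angle between the endpoints is δ = arccos(p₁·p₂) ≈ 2.095 rad (120.0°). The total great-circle distance is δ·R ≈ 2.095 × 6371 ≈ 13345 km, so the target fraction is f = 2000/13345 ≈ 0.150.
Interpolate at f ≈ 0.150 with slerp weights a = sin((1−f)δ)/sin δ ≈ 1.129, b = sin(fδ)/sin δ ≈ 0.357.
p = a·p₁ + b·p₂ ≈ (-0.707, -0.705, -0.049); φ = arcsin(p_z) ≈ -2.78°, λ = atan2(p_y, p_x) ≈ -135.09°.

≈ 3°S, 135°W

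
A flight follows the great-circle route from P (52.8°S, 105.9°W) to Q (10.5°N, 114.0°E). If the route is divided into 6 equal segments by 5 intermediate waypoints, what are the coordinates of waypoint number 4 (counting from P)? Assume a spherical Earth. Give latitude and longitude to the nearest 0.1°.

The haversine formula gives a central angle δ ≈ 2.216 rad (127.0°) between the endpoints.
Interpolate at f = 4/6 with slerp weights a = sin((1−f)δ)/sin δ ≈ 0.843, b = sin(fδ)/sin δ ≈ 1.246.
p = a·p₁ + b·p₂ ≈ (-0.638, 0.629, -0.444); φ = arcsin(p_z) ≈ -26.36°, λ = atan2(p_y, p_x) ≈ 135.39°.

≈ (26.4°S, 135.4°E)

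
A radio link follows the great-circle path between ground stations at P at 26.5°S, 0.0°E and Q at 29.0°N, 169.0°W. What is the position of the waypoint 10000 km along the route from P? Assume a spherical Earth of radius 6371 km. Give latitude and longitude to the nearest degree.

≈ 15°N, 82°W

From cos δ = sin φ₁ sin φ₂ + cos φ₁ cos φ₂ cos Δλ, the central angle is δ ≈ 2.966 rad (170.0°). The total great-circle distance is δ·R ≈ 2.966 × 6371 ≈ 18898 km, so the target fraction is f = 10000/18898 ≈ 0.529.
Interpolate at f ≈ 0.529 with slerp weights a = sin((1−f)δ)/sin δ ≈ 5.646, b = sin(fδ)/sin δ ≈ 5.733.
p = a·p₁ + b·p₂ ≈ (0.131, -0.957, 0.260); φ = arcsin(p_z) ≈ 15.07°, λ = atan2(p_y, p_x) ≈ -82.20°.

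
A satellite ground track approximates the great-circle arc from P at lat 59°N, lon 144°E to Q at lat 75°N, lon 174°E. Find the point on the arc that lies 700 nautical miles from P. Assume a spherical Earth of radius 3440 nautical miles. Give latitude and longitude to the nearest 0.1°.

≈ lat 69.3°N, lon 156.9°E

The haversine formula gives a central angle δ ≈ 0.338 rad (19.4°) between the endpoints. The total great-circle distance is δ·R ≈ 0.338 × 3440 ≈ 1163 nmi, so the target fraction is f = 700/1163 ≈ 0.602.
Interpolate at f ≈ 0.602 with slerp weights a = sin((1−f)δ)/sin δ ≈ 0.405, b = sin(fδ)/sin δ ≈ 0.609.
p = a·p₁ + b·p₂ ≈ (-0.325, 0.139, 0.935); φ = arcsin(p_z) ≈ 69.28°, λ = atan2(p_y, p_x) ≈ 156.88°.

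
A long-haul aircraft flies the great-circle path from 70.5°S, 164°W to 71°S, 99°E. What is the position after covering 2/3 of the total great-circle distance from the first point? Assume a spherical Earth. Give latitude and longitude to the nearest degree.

Write both endpoints as unit vectors p₁, p₂ with components (cos φ cos λ, cos φ sin λ, sin φ).
The central angle between the endpoints is δ = arccos(p₁·p₂) ≈ 0.499 rad (28.6°).
Interpolate at f = 2/3 with slerp weights a = sin((1−f)δ)/sin δ ≈ 0.346, b = sin(fδ)/sin δ ≈ 0.682.
p = a·p₁ + b·p₂ ≈ (-0.146, 0.188, -0.971); φ = arcsin(p_z) ≈ -76.26°, λ = atan2(p_y, p_x) ≈ 127.85°.

≈ 76°S, 128°E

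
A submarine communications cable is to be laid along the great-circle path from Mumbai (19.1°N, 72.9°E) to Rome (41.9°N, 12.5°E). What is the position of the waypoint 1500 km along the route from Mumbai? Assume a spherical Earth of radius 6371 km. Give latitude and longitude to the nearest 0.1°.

≈ 27.0°N, 61.0°E

Convert each endpoint to a unit vector on the sphere (x = cos φ cos λ, y = cos φ sin λ, z = sin φ).
The central angle between the endpoints is δ = arccos(p₁·p₂) ≈ 0.969 rad (55.5°). The total great-circle distance is δ·R ≈ 0.969 × 6371 ≈ 6175 km, so the target fraction is f = 1500/6175 ≈ 0.243.
Interpolate at f ≈ 0.243 with slerp weights a = sin((1−f)δ)/sin δ ≈ 0.812, b = sin(fδ)/sin δ ≈ 0.283.
p = a·p₁ + b·p₂ ≈ (0.431, 0.779, 0.455); φ = arcsin(p_z) ≈ 27.05°, λ = atan2(p_y, p_x) ≈ 61.04°.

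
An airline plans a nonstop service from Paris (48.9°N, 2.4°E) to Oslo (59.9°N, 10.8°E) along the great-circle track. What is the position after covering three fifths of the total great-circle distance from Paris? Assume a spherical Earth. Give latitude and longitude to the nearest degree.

≈ 56°N, 7°E

The haversine formula gives a central angle δ ≈ 0.210 rad (12.0°) between the endpoints.
Interpolate at f = 3/5 with slerp weights a = sin((1−f)δ)/sin δ ≈ 0.402, b = sin(fδ)/sin δ ≈ 0.603.
p = a·p₁ + b·p₂ ≈ (0.561, 0.068, 0.825); φ = arcsin(p_z) ≈ 55.57°, λ = atan2(p_y, p_x) ≈ 6.88°.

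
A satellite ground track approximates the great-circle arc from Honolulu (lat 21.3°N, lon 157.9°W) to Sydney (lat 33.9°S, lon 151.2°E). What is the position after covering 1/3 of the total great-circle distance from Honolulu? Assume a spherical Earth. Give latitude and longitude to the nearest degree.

Convert each endpoint to a unit vector on the sphere (x = cos φ cos λ, y = cos φ sin λ, z = sin φ).
The central angle between the endpoints is δ = arccos(p₁·p₂) ≈ 1.282 rad (73.4°).
Interpolate at f = 1/3 with slerp weights a = sin((1−f)δ)/sin δ ≈ 0.787, b = sin(fδ)/sin δ ≈ 0.432.
p = a·p₁ + b·p₂ ≈ (-0.994, -0.103, 0.045); φ = arcsin(p_z) ≈ 2.56°, λ = atan2(p_y, p_x) ≈ -174.08°.

≈ lat 3°N, lon 174°W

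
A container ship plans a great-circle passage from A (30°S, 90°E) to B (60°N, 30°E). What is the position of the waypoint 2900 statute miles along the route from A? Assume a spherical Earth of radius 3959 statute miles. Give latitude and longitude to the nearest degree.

Write both endpoints as unit vectors p₁, p₂ with components (cos φ cos λ, cos φ sin λ, sin φ).
The central angle between the endpoints is δ = arccos(p₁·p₂) ≈ 1.789 rad (102.5°). The total great-circle distance is δ·R ≈ 1.789 × 3959 ≈ 7083 mi, so the target fraction is f = 2900/7083 ≈ 0.409.
Interpolate at f ≈ 0.409 with slerp weights a = sin((1−f)δ)/sin δ ≈ 0.892, b = sin(fδ)/sin δ ≈ 0.685.
p = a·p₁ + b·p₂ ≈ (0.297, 0.944, 0.147); φ = arcsin(p_z) ≈ 8.47°, λ = atan2(p_y, p_x) ≈ 72.55°.

≈ (8°N, 73°E)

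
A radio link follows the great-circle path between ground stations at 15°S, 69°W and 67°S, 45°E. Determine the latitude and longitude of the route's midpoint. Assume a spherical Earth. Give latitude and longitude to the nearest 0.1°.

≈ 53.2°S, 45.1°W

From cos δ = sin φ₁ sin φ₂ + cos φ₁ cos φ₂ cos Δλ, the central angle is δ ≈ 1.486 rad (85.1°).
Interpolate at f = 1/2 with slerp weights a = sin((1−f)δ)/sin δ ≈ 0.679, b = sin(fδ)/sin δ ≈ 0.679.
p = a·p₁ + b·p₂ ≈ (0.423, -0.425, -0.801); φ = arcsin(p_z) ≈ -53.19°, λ = atan2(p_y, p_x) ≈ -45.14°.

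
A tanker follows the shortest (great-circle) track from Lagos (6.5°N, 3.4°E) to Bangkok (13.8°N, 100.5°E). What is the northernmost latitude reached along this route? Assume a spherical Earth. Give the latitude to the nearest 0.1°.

The great circle lies in the plane with unit normal n̂ = (p₁ × p₂)/|p₁ × p₂|.
Here n̂_z ≈ +0.962; the vertex latitude is φ_max = arccos|n̂_z| ≈ 15.9°.
Check via Clairaut: cos φ_max = |cos φ₁| · sin C = cos(6.5°)·sin(75.4°) ≈ 0.962, again giving ≈ 15.9°.

≈ 15.9°N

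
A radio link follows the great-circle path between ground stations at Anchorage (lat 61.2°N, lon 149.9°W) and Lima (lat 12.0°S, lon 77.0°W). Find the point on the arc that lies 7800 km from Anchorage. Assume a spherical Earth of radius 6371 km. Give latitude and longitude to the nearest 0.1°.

≈ lat 7.9°N, lon 87.2°W

Convert each endpoint to a unit vector on the sphere (x = cos φ cos λ, y = cos φ sin λ, z = sin φ).
The central angle between the endpoints is δ = arccos(p₁·p₂) ≈ 1.614 rad (92.5°). The total great-circle distance is δ·R ≈ 1.614 × 6371 ≈ 10286 km, so the target fraction is f = 7800/10286 ≈ 0.758.
Interpolate at f ≈ 0.758 with slerp weights a = sin((1−f)δ)/sin δ ≈ 0.381, b = sin(fδ)/sin δ ≈ 0.941.
p = a·p₁ + b·p₂ ≈ (0.048, -0.989, 0.138); φ = arcsin(p_z) ≈ 7.92°, λ = atan2(p_y, p_x) ≈ -87.19°.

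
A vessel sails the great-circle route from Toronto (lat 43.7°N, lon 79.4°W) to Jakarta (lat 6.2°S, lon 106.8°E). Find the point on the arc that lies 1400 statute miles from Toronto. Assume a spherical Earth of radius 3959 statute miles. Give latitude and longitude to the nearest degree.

Convert each endpoint to a unit vector on the sphere (x = cos φ cos λ, y = cos φ sin λ, z = sin φ).
The central angle between the endpoints is δ = arccos(p₁·p₂) ≈ 2.480 rad (142.1°). The total great-circle distance is δ·R ≈ 2.480 × 3959 ≈ 9819 mi, so the target fraction is f = 1400/9819 ≈ 0.143.
Interpolate at f ≈ 0.143 with slerp weights a = sin((1−f)δ)/sin δ ≈ 1.383, b = sin(fδ)/sin δ ≈ 0.564.
p = a·p₁ + b·p₂ ≈ (0.022, -0.446, 0.895); φ = arcsin(p_z) ≈ 63.46°, λ = atan2(p_y, p_x) ≈ -87.19°.

≈ lat 63°N, lon 87°W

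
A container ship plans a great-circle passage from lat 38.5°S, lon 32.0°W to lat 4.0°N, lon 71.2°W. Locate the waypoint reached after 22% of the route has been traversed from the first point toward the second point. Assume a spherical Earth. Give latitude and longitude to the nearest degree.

Write both endpoints as unit vectors p₁, p₂ with components (cos φ cos λ, cos φ sin λ, sin φ).
The central angle between the endpoints is δ = arccos(p₁·p₂) ≈ 0.975 rad (55.8°).
Interpolate at f = 0.22 with slerp weights a = sin((1−f)δ)/sin δ ≈ 0.833, b = sin(fδ)/sin δ ≈ 0.257.
p = a·p₁ + b·p₂ ≈ (0.635, -0.588, -0.500); φ = arcsin(p_z) ≈ -30.03°, λ = atan2(p_y, p_x) ≈ -42.79°.

≈ lat 30°S, lon 43°W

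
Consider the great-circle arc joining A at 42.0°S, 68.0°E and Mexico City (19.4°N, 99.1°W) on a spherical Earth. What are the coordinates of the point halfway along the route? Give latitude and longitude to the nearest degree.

≈ 51°S, 62°W

The haversine formula gives a central angle δ ≈ 2.703 rad (154.9°) between the endpoints.
Interpolate at f = 1/2 with slerp weights a = sin((1−f)δ)/sin δ ≈ 2.300, b = sin(fδ)/sin δ ≈ 2.300.
p = a·p₁ + b·p₂ ≈ (0.297, -0.557, -0.775); φ = arcsin(p_z) ≈ -50.82°, λ = atan2(p_y, p_x) ≈ -61.93°.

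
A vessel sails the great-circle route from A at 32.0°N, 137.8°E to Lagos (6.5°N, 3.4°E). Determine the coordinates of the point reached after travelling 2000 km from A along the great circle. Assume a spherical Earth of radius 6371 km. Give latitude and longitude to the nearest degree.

≈ 40°N, 118°E

The haversine formula gives a central angle δ ≈ 2.129 rad (122.0°) between the endpoints. The total great-circle distance is δ·R ≈ 2.129 × 6371 ≈ 13563 km, so the target fraction is f = 2000/13563 ≈ 0.147.
Interpolate at f ≈ 0.147 with slerp weights a = sin((1−f)δ)/sin δ ≈ 1.144, b = sin(fδ)/sin δ ≈ 0.364.
p = a·p₁ + b·p₂ ≈ (-0.358, 0.673, 0.647); φ = arcsin(p_z) ≈ 40.34°, λ = atan2(p_y, p_x) ≈ 117.98°.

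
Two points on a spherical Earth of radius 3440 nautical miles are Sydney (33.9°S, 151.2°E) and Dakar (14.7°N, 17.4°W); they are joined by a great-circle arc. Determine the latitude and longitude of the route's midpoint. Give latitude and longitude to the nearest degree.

The haversine formula gives a central angle δ ≈ 2.761 rad (158.2°) between the endpoints.
Interpolate at f = 1/2 with slerp weights a = sin((1−f)δ)/sin δ ≈ 2.645, b = sin(fδ)/sin δ ≈ 2.645.
p = a·p₁ + b·p₂ ≈ (0.518, 0.293, -0.804); φ = arcsin(p_z) ≈ -53.52°, λ = atan2(p_y, p_x) ≈ 29.48°.

≈ 54°S, 29°E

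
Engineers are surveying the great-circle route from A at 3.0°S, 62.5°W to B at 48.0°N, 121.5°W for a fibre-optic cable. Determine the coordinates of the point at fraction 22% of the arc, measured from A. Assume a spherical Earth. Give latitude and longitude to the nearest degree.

Write both endpoints as unit vectors p₁, p₂ with components (cos φ cos λ, cos φ sin λ, sin φ).
The central angle between the endpoints is δ = arccos(p₁·p₂) ≈ 1.261 rad (72.2°).
Interpolate at f = 0.22 with slerp weights a = sin((1−f)δ)/sin δ ≈ 0.874, b = sin(fδ)/sin δ ≈ 0.288.
p = a·p₁ + b·p₂ ≈ (0.303, -0.938, 0.168); φ = arcsin(p_z) ≈ 9.67°, λ = atan2(p_y, p_x) ≈ -72.13°.

≈ 10°N, 72°W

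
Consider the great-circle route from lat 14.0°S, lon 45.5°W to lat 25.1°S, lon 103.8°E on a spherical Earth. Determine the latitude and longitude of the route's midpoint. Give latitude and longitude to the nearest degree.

≈ lat 53°S, lon 22°E

Write both endpoints as unit vectors p₁, p₂ with components (cos φ cos λ, cos φ sin λ, sin φ).
The central angle between the endpoints is δ = arccos(p₁·p₂) ≈ 2.282 rad (130.8°).
Interpolate at f = 1/2 with slerp weights a = sin((1−f)δ)/sin δ ≈ 1.200, b = sin(fδ)/sin δ ≈ 1.200.
p = a·p₁ + b·p₂ ≈ (0.557, 0.225, -0.799); φ = arcsin(p_z) ≈ -53.08°, λ = atan2(p_y, p_x) ≈ 21.99°.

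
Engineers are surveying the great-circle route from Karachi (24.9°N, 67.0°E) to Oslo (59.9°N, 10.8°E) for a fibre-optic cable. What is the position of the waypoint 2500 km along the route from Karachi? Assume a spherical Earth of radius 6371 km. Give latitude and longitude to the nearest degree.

Convert each endpoint to a unit vector on the sphere (x = cos φ cos λ, y = cos φ sin λ, z = sin φ).
The central angle between the endpoints is δ = arccos(p₁·p₂) ≈ 0.905 rad (51.9°). The total great-circle distance is δ·R ≈ 0.905 × 6371 ≈ 5769 km, so the target fraction is f = 2500/5769 ≈ 0.433.
Interpolate at f ≈ 0.433 with slerp weights a = sin((1−f)δ)/sin δ ≈ 0.624, b = sin(fδ)/sin δ ≈ 0.486.
p = a·p₁ + b·p₂ ≈ (0.461, 0.567, 0.683); φ = arcsin(p_z) ≈ 43.10°, λ = atan2(p_y, p_x) ≈ 50.89°.

≈ 43°N, 51°E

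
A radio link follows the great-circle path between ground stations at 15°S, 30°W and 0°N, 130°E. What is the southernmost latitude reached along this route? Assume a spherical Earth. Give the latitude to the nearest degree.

≈ 38°S

The great circle lies in the plane with unit normal n̂ = (p₁ × p₂)/|p₁ × p₂|.
Here n̂_z ≈ +0.787; the vertex latitude is φ_max = arccos|n̂_z| ≈ 38.1°.
Check via Clairaut: cos φ_max = |cos φ₁| · sin C = cos(15.0°)·sin(125.4°) ≈ 0.787, again giving ≈ 38.1°.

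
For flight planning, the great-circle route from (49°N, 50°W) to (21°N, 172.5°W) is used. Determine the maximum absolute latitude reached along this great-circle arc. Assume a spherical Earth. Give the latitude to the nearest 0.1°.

≈ 58.8°N

The great circle lies in the plane with unit normal n̂ = (p₁ × p₂)/|p₁ × p₂|.
Here n̂_z ≈ -0.517; the vertex latitude is φ_max = arccos|n̂_z| ≈ 58.8°.
Check via Clairaut: cos φ_max = |cos φ₁| · sin C = cos(49.0°)·sin(52.1°) ≈ 0.517, again giving ≈ 58.8°.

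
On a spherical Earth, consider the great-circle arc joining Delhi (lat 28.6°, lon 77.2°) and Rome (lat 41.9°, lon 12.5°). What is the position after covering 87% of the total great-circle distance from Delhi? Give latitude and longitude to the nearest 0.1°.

≈ lat 42.4°, lon 21.8°

Write both endpoints as unit vectors p₁, p₂ with components (cos φ cos λ, cos φ sin λ, sin φ).
The central angle between the endpoints is δ = arccos(p₁·p₂) ≈ 0.929 rad (53.2°).
Interpolate at f = 0.87 with slerp weights a = sin((1−f)δ)/sin δ ≈ 0.150, b = sin(fδ)/sin δ ≈ 0.903.
p = a·p₁ + b·p₂ ≈ (0.685, 0.274, 0.675); φ = arcsin(p_z) ≈ 42.44°, λ = atan2(p_y, p_x) ≈ 21.81°.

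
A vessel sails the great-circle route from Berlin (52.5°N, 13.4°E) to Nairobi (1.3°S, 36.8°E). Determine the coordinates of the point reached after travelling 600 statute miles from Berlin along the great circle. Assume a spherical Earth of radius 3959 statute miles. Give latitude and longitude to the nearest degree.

≈ (45°N, 19°E)

Convert each endpoint to a unit vector on the sphere (x = cos φ cos λ, y = cos φ sin λ, z = sin φ).
The central angle between the endpoints is δ = arccos(p₁·p₂) ≈ 1.000 rad (57.3°). The total great-circle distance is δ·R ≈ 1.000 × 3959 ≈ 3958 mi, so the target fraction is f = 600/3958 ≈ 0.152.
Interpolate at f ≈ 0.152 with slerp weights a = sin((1−f)δ)/sin δ ≈ 0.892, b = sin(fδ)/sin δ ≈ 0.179.
p = a·p₁ + b·p₂ ≈ (0.672, 0.233, 0.703); φ = arcsin(p_z) ≈ 44.69°, λ = atan2(p_y, p_x) ≈ 19.15°.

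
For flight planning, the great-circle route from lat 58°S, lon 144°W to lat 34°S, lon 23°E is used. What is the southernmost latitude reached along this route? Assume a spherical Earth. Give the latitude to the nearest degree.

The great circle lies in the plane with unit normal n̂ = (p₁ × p₂)/|p₁ × p₂|.
Here n̂_z ≈ +0.099; the vertex latitude is φ_max = arccos|n̂_z| ≈ 84.3°.
Check via Clairaut: cos φ_max = |cos φ₁| · sin C = cos(58.0°)·sin(169.2°) ≈ 0.099, again giving ≈ 84.3°.

≈ 84°S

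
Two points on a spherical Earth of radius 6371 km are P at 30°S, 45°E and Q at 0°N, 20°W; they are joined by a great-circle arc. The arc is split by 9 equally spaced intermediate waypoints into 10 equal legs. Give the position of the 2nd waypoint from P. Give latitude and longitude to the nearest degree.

≈ 26°S, 30°E

From cos δ = sin φ₁ sin φ₂ + cos φ₁ cos φ₂ cos Δλ, the central angle is δ ≈ 1.196 rad (68.5°).
Interpolate at f = 2/10 with slerp weights a = sin((1−f)δ)/sin δ ≈ 0.878, b = sin(fδ)/sin δ ≈ 0.255.
p = a·p₁ + b·p₂ ≈ (0.777, 0.451, -0.439); φ = arcsin(p_z) ≈ -26.05°, λ = atan2(p_y, p_x) ≈ 30.12°.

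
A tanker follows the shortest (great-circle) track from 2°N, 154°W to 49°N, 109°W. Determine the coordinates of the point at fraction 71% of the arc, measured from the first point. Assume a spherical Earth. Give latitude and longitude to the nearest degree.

Write both endpoints as unit vectors p₁, p₂ with components (cos φ cos λ, cos φ sin λ, sin φ).
The central angle between the endpoints is δ = arccos(p₁·p₂) ≈ 1.059 rad (60.7°).
Interpolate at f = 0.71 with slerp weights a = sin((1−f)δ)/sin δ ≈ 0.347, b = sin(fδ)/sin δ ≈ 0.783.
p = a·p₁ + b·p₂ ≈ (-0.479, -0.638, 0.603); φ = arcsin(p_z) ≈ 37.11°, λ = atan2(p_y, p_x) ≈ -126.89°.

≈ 37°N, 127°W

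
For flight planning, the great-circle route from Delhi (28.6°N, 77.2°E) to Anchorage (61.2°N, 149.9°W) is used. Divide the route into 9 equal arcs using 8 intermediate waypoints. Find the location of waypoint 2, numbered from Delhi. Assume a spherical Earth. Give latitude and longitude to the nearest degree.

≈ 45°N, 86°E

Convert each endpoint to a unit vector on the sphere (x = cos φ cos λ, y = cos φ sin λ, z = sin φ).
The central angle between the endpoints is δ = arccos(p₁·p₂) ≈ 1.439 rad (82.4°).
Interpolate at f = 2/9 with slerp weights a = sin((1−f)δ)/sin δ ≈ 0.908, b = sin(fδ)/sin δ ≈ 0.317.
p = a·p₁ + b·p₂ ≈ (0.044, 0.700, 0.712); φ = arcsin(p_z) ≈ 45.42°, λ = atan2(p_y, p_x) ≈ 86.37°.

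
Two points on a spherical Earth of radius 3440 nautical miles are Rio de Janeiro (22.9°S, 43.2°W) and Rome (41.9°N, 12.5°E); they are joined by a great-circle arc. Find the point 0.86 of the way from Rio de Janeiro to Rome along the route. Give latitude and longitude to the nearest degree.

Convert each endpoint to a unit vector on the sphere (x = cos φ cos λ, y = cos φ sin λ, z = sin φ).
The central angle between the endpoints is δ = arccos(p₁·p₂) ≈ 1.444 rad (82.7°).
Interpolate at f = 0.86 with slerp weights a = sin((1−f)δ)/sin δ ≈ 0.202, b = sin(fδ)/sin δ ≈ 0.954.
p = a·p₁ + b·p₂ ≈ (0.829, 0.026, 0.558); φ = arcsin(p_z) ≈ 33.94°, λ = atan2(p_y, p_x) ≈ 1.80°.

≈ (34°N, 2°E)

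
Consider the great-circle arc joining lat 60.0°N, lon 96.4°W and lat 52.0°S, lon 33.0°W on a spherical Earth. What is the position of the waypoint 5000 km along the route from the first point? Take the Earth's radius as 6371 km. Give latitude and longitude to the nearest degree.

≈ lat 20°N, lon 67°W

The haversine formula gives a central angle δ ≈ 2.147 rad (123.0°) between the endpoints. The total great-circle distance is δ·R ≈ 2.147 × 6371 ≈ 13677 km, so the target fraction is f = 5000/13677 ≈ 0.366.
Interpolate at f ≈ 0.366 with slerp weights a = sin((1−f)δ)/sin δ ≈ 1.166, b = sin(fδ)/sin δ ≈ 0.843.
p = a·p₁ + b·p₂ ≈ (0.370, -0.862, 0.346); φ = arcsin(p_z) ≈ 20.25°, λ = atan2(p_y, p_x) ≈ -66.77°.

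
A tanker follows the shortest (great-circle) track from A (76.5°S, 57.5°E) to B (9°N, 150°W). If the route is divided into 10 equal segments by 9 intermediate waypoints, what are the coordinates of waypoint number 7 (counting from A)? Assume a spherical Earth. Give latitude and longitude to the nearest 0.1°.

≈ (24.0°S, 154.0°W)

From cos δ = sin φ₁ sin φ₂ + cos φ₁ cos φ₂ cos Δλ, the central angle is δ ≈ 1.935 rad (110.9°).
Interpolate at f = 7/10 with slerp weights a = sin((1−f)δ)/sin δ ≈ 0.587, b = sin(fδ)/sin δ ≈ 1.046.
p = a·p₁ + b·p₂ ≈ (-0.821, -0.401, -0.407); φ = arcsin(p_z) ≈ -24.04°, λ = atan2(p_y, p_x) ≈ -153.97°.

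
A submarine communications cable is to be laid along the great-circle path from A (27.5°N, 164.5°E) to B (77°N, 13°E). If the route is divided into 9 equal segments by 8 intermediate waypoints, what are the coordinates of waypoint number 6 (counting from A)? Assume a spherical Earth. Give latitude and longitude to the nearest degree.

Write both endpoints as unit vectors p₁, p₂ with components (cos φ cos λ, cos φ sin λ, sin φ).
The central angle between the endpoints is δ = arccos(p₁·p₂) ≈ 1.293 rad (74.1°).
Interpolate at f = 6/9 with slerp weights a = sin((1−f)δ)/sin δ ≈ 0.434, b = sin(fδ)/sin δ ≈ 0.789.
p = a·p₁ + b·p₂ ≈ (-0.198, 0.143, 0.970); φ = arcsin(p_z) ≈ 75.85°, λ = atan2(p_y, p_x) ≈ 144.22°.

≈ (76°N, 144°E)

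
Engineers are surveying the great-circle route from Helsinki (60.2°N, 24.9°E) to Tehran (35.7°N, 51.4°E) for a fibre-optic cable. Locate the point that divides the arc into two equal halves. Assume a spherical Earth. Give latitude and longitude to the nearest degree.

Write both endpoints as unit vectors p₁, p₂ with components (cos φ cos λ, cos φ sin λ, sin φ).
The central angle between the endpoints is δ = arccos(p₁·p₂) ≈ 0.521 rad (29.8°).
Interpolate at f = 1/2 with slerp weights a = sin((1−f)δ)/sin δ ≈ 0.517, b = sin(fδ)/sin δ ≈ 0.517.
p = a·p₁ + b·p₂ ≈ (0.495, 0.437, 0.751); φ = arcsin(p_z) ≈ 48.67°, λ = atan2(p_y, p_x) ≈ 41.39°.

≈ 49°N, 41°E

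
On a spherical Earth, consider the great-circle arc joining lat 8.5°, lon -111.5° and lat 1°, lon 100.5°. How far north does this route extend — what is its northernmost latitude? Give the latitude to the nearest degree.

The great circle lies in the plane with unit normal n̂ = (p₁ × p₂)/|p₁ × p₂|.
Here n̂_z ≈ -0.955; the vertex latitude is φ_max = arccos|n̂_z| ≈ 17.2°.
Check via Clairaut: cos φ_max = |cos φ₁| · sin C = cos(8.5°)·sin(74.9°) ≈ 0.955, again giving ≈ 17.2°.

≈ 17°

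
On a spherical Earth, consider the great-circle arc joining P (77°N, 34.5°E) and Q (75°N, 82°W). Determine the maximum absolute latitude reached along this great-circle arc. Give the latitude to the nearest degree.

The great circle lies in the plane with unit normal n̂ = (p₁ × p₂)/|p₁ × p₂|.
Here n̂_z ≈ -0.129; the vertex latitude is φ_max = arccos|n̂_z| ≈ 82.6°.
Check via Clairaut: cos φ_max = |cos φ₁| · sin C = cos(77.0°)·sin(35.1°) ≈ 0.129, again giving ≈ 82.6°.

≈ 83°N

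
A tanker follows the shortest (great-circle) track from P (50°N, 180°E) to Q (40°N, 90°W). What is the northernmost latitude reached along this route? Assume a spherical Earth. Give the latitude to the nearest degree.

The great circle lies in the plane with unit normal n̂ = (p₁ × p₂)/|p₁ × p₂|.
Here n̂_z ≈ +0.566; the vertex latitude is φ_max = arccos|n̂_z| ≈ 55.5°.

≈ 56°N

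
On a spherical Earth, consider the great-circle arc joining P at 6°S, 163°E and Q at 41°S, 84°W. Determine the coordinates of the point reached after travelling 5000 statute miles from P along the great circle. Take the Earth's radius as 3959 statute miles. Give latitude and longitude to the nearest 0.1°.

≈ 44.1°S, 125.8°W

Convert each endpoint to a unit vector on the sphere (x = cos φ cos λ, y = cos φ sin λ, z = sin φ).
The central angle between the endpoints is δ = arccos(p₁·p₂) ≈ 1.797 rad (103.0°). The total great-circle distance is δ·R ≈ 1.797 × 3959 ≈ 7116 mi, so the target fraction is f = 5000/7116 ≈ 0.703.
Interpolate at f ≈ 0.703 with slerp weights a = sin((1−f)δ)/sin δ ≈ 0.523, b = sin(fδ)/sin δ ≈ 0.978.
p = a·p₁ + b·p₂ ≈ (-0.420, -0.582, -0.696); φ = arcsin(p_z) ≈ -44.13°, λ = atan2(p_y, p_x) ≈ -125.82°.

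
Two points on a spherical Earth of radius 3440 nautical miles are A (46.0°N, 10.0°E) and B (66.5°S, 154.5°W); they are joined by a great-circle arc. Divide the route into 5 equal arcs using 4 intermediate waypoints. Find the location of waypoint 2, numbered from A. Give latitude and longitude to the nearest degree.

≈ (16°S, 5°W)

The haversine formula gives a central angle δ ≈ 2.756 rad (157.9°) between the endpoints.
Interpolate at f = 2/5 with slerp weights a = sin((1−f)δ)/sin δ ≈ 2.650, b = sin(fδ)/sin δ ≈ 2.373.
p = a·p₁ + b·p₂ ≈ (0.959, -0.088, -0.270); φ = arcsin(p_z) ≈ -15.65°, λ = atan2(p_y, p_x) ≈ -5.22°.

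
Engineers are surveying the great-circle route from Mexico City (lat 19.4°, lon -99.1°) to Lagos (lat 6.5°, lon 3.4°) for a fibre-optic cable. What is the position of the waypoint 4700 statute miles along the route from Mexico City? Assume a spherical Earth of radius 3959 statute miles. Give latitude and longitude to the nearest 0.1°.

≈ lat 16.4°, lon -27.2°

The haversine formula gives a central angle δ ≈ 1.737 rad (99.5°) between the endpoints. The total great-circle distance is δ·R ≈ 1.737 × 3959 ≈ 6876 mi, so the target fraction is f = 4700/6876 ≈ 0.684.
Interpolate at f ≈ 0.684 with slerp weights a = sin((1−f)δ)/sin δ ≈ 0.530, b = sin(fδ)/sin δ ≈ 0.940.
p = a·p₁ + b·p₂ ≈ (0.854, -0.438, 0.282); φ = arcsin(p_z) ≈ 16.40°, λ = atan2(p_y, p_x) ≈ -27.16°.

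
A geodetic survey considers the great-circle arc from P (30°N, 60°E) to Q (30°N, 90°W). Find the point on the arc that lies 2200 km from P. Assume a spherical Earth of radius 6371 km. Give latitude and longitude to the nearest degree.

≈ (47°N, 46°E)

The haversine formula gives a central angle δ ≈ 1.982 rad (113.5°) between the endpoints. The total great-circle distance is δ·R ≈ 1.982 × 6371 ≈ 12626 km, so the target fraction is f = 2200/12626 ≈ 0.174.
Interpolate at f ≈ 0.174 with slerp weights a = sin((1−f)δ)/sin δ ≈ 1.088, b = sin(fδ)/sin δ ≈ 0.369.
p = a·p₁ + b·p₂ ≈ (0.471, 0.497, 0.729); φ = arcsin(p_z) ≈ 46.79°, λ = atan2(p_y, p_x) ≈ 46.50°.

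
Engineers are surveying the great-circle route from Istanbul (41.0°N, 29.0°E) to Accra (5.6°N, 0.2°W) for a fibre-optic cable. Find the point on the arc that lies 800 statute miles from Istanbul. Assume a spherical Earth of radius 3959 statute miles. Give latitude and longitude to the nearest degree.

≈ 32°N, 19°E

Write both endpoints as unit vectors p₁, p₂ with components (cos φ cos λ, cos φ sin λ, sin φ).
The central angle between the endpoints is δ = arccos(p₁·p₂) ≈ 0.767 rad (44.0°). The total great-circle distance is δ·R ≈ 0.767 × 3959 ≈ 3038 mi, so the target fraction is f = 800/3038 ≈ 0.263.
Interpolate at f ≈ 0.263 with slerp weights a = sin((1−f)δ)/sin δ ≈ 0.772, b = sin(fδ)/sin δ ≈ 0.289.
p = a·p₁ + b·p₂ ≈ (0.797, 0.281, 0.534); φ = arcsin(p_z) ≈ 32.31°, λ = atan2(p_y, p_x) ≈ 19.44°.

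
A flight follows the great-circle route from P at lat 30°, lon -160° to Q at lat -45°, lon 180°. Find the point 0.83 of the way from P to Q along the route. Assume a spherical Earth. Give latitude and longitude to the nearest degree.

≈ lat -32°, lon -175°

Convert each endpoint to a unit vector on the sphere (x = cos φ cos λ, y = cos φ sin λ, z = sin φ).
The central angle between the endpoints is δ = arccos(p₁·p₂) ≈ 1.347 rad (77.2°).
Interpolate at f = 0.83 with slerp weights a = sin((1−f)δ)/sin δ ≈ 0.233, b = sin(fδ)/sin δ ≈ 0.922.
p = a·p₁ + b·p₂ ≈ (-0.842, -0.069, -0.536); φ = arcsin(p_z) ≈ -32.39°, λ = atan2(p_y, p_x) ≈ -175.32°.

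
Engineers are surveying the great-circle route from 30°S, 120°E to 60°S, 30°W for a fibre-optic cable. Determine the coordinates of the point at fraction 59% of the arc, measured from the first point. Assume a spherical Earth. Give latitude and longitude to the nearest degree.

Convert each endpoint to a unit vector on the sphere (x = cos φ cos λ, y = cos φ sin λ, z = sin φ).
The central angle between the endpoints is δ = arccos(p₁·p₂) ≈ 1.513 rad (86.7°).
Interpolate at f = 0.59 with slerp weights a = sin((1−f)δ)/sin δ ≈ 0.582, b = sin(fδ)/sin δ ≈ 0.780.
p = a·p₁ + b·p₂ ≈ (0.086, 0.242, -0.967); φ = arcsin(p_z) ≈ -75.14°, λ = atan2(p_y, p_x) ≈ 70.49°.

≈ 75°S, 70°E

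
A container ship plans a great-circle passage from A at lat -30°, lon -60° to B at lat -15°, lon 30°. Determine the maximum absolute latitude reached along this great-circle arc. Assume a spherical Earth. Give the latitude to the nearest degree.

≈ -32°

The great circle lies in the plane with unit normal n̂ = (p₁ × p₂)/|p₁ × p₂|.
Here n̂_z ≈ +0.844; the vertex latitude is φ_max = arccos|n̂_z| ≈ 32.5°.
Check via Clairaut: cos φ_max = |cos φ₁| · sin C = cos(30.0°)·sin(103.1°) ≈ 0.844, again giving ≈ 32.5°.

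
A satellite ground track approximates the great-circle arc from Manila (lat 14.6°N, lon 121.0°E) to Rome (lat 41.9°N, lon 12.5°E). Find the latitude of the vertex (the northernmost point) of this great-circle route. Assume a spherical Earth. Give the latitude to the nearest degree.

≈ 47°N

The great circle lies in the plane with unit normal n̂ = (p₁ × p₂)/|p₁ × p₂|.
Here n̂_z ≈ -0.684; the vertex latitude is φ_max = arccos|n̂_z| ≈ 46.8°.
Check via Clairaut: cos φ_max = |cos φ₁| · sin C = cos(14.6°)·sin(45.0°) ≈ 0.684, again giving ≈ 46.8°.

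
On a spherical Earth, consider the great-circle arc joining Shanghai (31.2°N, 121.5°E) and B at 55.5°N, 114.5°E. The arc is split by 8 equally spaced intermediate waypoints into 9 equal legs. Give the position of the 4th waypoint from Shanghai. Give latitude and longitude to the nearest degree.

Convert each endpoint to a unit vector on the sphere (x = cos φ cos λ, y = cos φ sin λ, z = sin φ).
The central angle between the endpoints is δ = arccos(p₁·p₂) ≈ 0.433 rad (24.8°).
Interpolate at f = 4/9 with slerp weights a = sin((1−f)δ)/sin δ ≈ 0.568, b = sin(fδ)/sin δ ≈ 0.456.
p = a·p₁ + b·p₂ ≈ (-0.361, 0.649, 0.670); φ = arcsin(p_z) ≈ 42.05°, λ = atan2(p_y, p_x) ≈ 119.07°.

≈ 42°N, 119°E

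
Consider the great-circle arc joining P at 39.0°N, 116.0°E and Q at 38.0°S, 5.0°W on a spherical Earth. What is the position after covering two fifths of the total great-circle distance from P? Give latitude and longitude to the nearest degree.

≈ 10°N, 65°E

Convert each endpoint to a unit vector on the sphere (x = cos φ cos λ, y = cos φ sin λ, z = sin φ).
The central angle between the endpoints is δ = arccos(p₁·p₂) ≈ 2.350 rad (134.7°).
Interpolate at f = 2/5 with slerp weights a = sin((1−f)δ)/sin δ ≈ 1.388, b = sin(fδ)/sin δ ≈ 1.135.
p = a·p₁ + b·p₂ ≈ (0.418, 0.891, 0.174); φ = arcsin(p_z) ≈ 10.04°, λ = atan2(p_y, p_x) ≈ 64.85°.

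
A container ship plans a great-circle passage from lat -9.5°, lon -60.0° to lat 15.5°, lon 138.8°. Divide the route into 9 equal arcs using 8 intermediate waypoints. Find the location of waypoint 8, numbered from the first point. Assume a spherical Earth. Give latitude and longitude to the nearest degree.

≈ lat 20°, lon 157°

The haversine formula gives a central angle δ ≈ 2.805 rad (160.7°) between the endpoints.
Interpolate at f = 8/9 with slerp weights a = sin((1−f)δ)/sin δ ≈ 0.928, b = sin(fδ)/sin δ ≈ 1.828.
p = a·p₁ + b·p₂ ≈ (-0.868, 0.367, 0.335); φ = arcsin(p_z) ≈ 19.59°, λ = atan2(p_y, p_x) ≈ 157.04°.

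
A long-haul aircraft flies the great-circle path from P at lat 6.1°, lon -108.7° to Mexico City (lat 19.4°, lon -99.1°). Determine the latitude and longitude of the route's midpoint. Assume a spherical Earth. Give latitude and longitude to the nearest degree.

≈ lat 13°, lon -104°

Write both endpoints as unit vectors p₁, p₂ with components (cos φ cos λ, cos φ sin λ, sin φ).
The central angle between the endpoints is δ = arccos(p₁·p₂) ≈ 0.284 rad (16.3°).
Interpolate at f = 1/2 with slerp weights a = sin((1−f)δ)/sin δ ≈ 0.505, b = sin(fδ)/sin δ ≈ 0.505.
p = a·p₁ + b·p₂ ≈ (-0.236, -0.946, 0.221); φ = arcsin(p_z) ≈ 12.79°, λ = atan2(p_y, p_x) ≈ -104.03°.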